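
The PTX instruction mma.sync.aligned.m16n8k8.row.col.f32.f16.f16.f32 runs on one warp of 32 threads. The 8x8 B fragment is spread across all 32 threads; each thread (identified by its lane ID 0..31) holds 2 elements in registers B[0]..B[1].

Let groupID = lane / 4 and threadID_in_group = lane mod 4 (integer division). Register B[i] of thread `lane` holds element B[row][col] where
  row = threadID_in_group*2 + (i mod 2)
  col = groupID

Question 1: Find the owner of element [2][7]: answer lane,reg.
29,0

c=7->g=7  r=2->t=1,b0=0
L=7*4+1=29  i=0=0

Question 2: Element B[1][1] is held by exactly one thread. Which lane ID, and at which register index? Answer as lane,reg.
4,1

c: 1->gid=1  r: 1->tid=0,i&1=1
L=1*4+0=4  i=1=1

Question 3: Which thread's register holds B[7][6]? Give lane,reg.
c=6⇒gr=6  r=7⇒th=3,odd=1
L=6*4+3=27  i=1=1

27,1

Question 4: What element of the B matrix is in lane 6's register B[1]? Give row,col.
lane 6=>6/4=1, 6 mod 4=2
i=1  r:2·2+1=>5  c:1

5,1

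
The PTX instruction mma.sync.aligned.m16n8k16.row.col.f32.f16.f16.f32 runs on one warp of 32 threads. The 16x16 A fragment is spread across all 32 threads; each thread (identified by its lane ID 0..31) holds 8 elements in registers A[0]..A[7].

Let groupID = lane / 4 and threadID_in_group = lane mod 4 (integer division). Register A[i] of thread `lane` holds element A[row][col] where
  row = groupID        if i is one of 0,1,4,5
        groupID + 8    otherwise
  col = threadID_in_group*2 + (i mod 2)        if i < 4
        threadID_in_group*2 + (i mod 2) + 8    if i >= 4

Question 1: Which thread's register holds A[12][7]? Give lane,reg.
r:12=>grp=4,rB=1  c:7=>cB=0,tig=3,lo=1
L=4*4+3=19  i=0*4+1*2+1=3

19,3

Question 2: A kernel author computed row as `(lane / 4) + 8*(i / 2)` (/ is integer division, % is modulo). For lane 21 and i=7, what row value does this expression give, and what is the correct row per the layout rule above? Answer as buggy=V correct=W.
buggy=29 correct=13

`(lane / 4) + 8*(i / 2)`[21,7]=>29
lane 21: grp=5 (21/4), tig=1 (21%4)
i=7: r=5+8=13, c=1*2+1+8=11
row: 29 vs 13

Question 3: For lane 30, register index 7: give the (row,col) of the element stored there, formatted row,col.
lane 30: G=7 (30/4), T=2 (30%4)
i=7: r=7+8=15, c=2*2+1+8=13

15,13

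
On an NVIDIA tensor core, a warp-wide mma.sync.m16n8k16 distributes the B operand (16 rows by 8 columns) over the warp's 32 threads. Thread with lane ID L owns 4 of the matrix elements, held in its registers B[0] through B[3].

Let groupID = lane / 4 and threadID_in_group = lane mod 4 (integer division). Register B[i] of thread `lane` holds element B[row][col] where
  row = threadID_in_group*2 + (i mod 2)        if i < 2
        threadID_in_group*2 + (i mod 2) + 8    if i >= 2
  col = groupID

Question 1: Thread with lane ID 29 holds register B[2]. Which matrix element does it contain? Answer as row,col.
10,7

29: gr=7,th=1
[2] (1*2+0+8,7) = (10,7)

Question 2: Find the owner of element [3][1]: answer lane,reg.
c=1⇒gr=1  r=3⇒Rb=0,th=1,odd=1
L=1*4+1=5  i=0*2+1=1

5,1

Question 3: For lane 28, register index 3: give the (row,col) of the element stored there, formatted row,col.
9,7

28: g=7,t=0
[3] (0*2+1+8,7) = (9,7)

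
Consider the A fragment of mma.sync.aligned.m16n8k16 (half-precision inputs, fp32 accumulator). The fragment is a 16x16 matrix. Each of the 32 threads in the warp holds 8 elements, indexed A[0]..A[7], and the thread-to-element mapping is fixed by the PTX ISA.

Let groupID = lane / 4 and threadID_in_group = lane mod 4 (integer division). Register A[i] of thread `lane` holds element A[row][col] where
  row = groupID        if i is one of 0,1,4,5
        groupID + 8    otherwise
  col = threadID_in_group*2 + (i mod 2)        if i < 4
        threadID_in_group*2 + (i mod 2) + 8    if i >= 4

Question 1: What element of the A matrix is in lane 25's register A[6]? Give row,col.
14,10

lane 25: grp=6 (25/4), tig=1 (25%4)
i=6: r=6+8=14, c=1*2+0+8=10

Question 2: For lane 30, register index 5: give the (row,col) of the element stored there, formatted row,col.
L=30->gid=30>>2=7, tid=30&3=2
[5]->row 7+0=7  col 2·2+1+8=13

7,13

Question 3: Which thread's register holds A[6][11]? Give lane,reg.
25,5

r=6->g=6,rb=0  c=11->cb=1,t=1,b0=1
L=6*4+1=25  i=1*4+0*2+1=5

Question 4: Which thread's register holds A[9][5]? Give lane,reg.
r=9->g=1,rb=1  c=5->cb=0,t=2,b0=1
L=1*4+2=6  i=0*4+1*2+1=3

6,3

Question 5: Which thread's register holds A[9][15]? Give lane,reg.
7,7

r=9->g=1,rb=1  c=15->cb=1,t=3,b0=1
L=1*4+3=7  i=1*4+1*2+1=7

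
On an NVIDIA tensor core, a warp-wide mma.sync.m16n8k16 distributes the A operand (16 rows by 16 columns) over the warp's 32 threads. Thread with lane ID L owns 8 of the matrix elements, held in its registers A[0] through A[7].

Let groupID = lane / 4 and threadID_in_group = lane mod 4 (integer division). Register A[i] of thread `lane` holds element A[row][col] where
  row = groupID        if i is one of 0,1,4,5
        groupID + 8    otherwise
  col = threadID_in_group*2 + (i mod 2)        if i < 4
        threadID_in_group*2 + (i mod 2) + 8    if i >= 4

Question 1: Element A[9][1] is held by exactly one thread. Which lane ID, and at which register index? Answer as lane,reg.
r=9⇒gr=1,Rb=1  c=1⇒Cb=0,th=0,odd=1
L=1*4+0=4  i=0*4+1*2+1=3

4,3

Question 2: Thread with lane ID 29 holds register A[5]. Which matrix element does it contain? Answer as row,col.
lane 29: g=7 (29/4), t=1 (29%4)
i=5: r=7+0=7, c=1*2+1+8=11

7,11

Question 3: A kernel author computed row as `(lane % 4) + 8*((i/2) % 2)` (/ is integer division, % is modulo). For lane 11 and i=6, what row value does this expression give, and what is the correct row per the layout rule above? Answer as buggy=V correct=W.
`(lane % 4) + 8*((i/2) % 2)`[11,6]->11
lane 11->11/4=2, 11 mod 4=3
i=6  r:2+8->10  c:2·3+0+8->14
row: 11 vs 10

buggy=11 correct=10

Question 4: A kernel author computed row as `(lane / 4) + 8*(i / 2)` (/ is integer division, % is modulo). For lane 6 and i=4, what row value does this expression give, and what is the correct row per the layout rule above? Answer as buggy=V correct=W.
`(lane / 4) + 8*(i / 2)`[6,4]->17
L=6->gid=6>>2=1, tid=6&3=2
[4]->row 1+0=1  col 2·2+0+8=12
row: 17 vs 1

buggy=17 correct=1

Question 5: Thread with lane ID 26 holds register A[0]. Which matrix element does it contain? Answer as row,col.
6,4

L=26→G=26>>2=6, T=26&3=2
[0]→row 6+0=6  col 2·2+0+0=4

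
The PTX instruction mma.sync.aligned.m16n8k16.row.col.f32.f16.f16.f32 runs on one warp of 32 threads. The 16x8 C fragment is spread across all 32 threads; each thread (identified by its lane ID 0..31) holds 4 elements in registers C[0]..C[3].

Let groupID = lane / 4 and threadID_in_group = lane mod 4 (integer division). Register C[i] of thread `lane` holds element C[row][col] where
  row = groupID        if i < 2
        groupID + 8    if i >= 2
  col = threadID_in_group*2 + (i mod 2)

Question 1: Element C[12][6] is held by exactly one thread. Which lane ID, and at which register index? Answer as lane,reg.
r=12⇒gr=4,Rb=1  c=6⇒th=3,odd=0
L=4*4+3=19  i=1*2+0=2

19,2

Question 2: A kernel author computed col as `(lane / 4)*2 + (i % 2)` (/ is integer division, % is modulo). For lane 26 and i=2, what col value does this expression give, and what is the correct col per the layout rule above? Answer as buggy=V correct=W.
`(lane / 4)*2 + (i % 2)`[26,2]->12
26: gid=6,tid=2
[2] (6+8,2*2+0) = (14,4)
col: 12 vs 4

buggy=12 correct=4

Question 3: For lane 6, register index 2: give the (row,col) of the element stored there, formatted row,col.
lane 6=>6/4=1, 6 mod 4=2
i=2  r:1+8=>9  c:2·2+0=>4

9,4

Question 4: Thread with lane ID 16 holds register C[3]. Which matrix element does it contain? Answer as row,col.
16: g=4,t=0
[3] (4+8,0*2+1) = (12,1)

12,1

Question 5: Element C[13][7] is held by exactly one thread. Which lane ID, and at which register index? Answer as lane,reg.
r=13⇒gr=5,Rb=1  c=7⇒th=3,odd=1
L=5*4+3=23  i=1*2+1=3

23,3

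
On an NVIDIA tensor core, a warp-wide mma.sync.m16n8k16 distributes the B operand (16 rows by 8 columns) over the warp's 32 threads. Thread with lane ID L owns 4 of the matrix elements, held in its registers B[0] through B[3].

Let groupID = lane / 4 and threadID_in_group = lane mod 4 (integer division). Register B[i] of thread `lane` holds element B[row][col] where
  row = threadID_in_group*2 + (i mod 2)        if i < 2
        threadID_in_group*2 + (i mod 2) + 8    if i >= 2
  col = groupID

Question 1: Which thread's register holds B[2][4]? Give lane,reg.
c=4→G=4  r=2→rhi=0,T=1,p=0
L=4*4+1=17  i=0*2+0=0

17,0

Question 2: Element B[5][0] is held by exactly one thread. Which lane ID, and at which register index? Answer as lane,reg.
c=0⇒gr=0  r=5⇒Rb=0,th=2,odd=1
L=0*4+2=2  i=0*2+1=1

2,1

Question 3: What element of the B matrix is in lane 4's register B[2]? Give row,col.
8,1

L=4⇒gr=4>>2=1, th=4&3=0
[2]⇒row 0·2+0+8=8  col gr=1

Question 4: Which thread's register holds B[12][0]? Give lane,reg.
c:0=>grp=0  r:12=>rB=1,tig=2,lo=0
L=0*4+2=2  i=1*2+0=2

2,2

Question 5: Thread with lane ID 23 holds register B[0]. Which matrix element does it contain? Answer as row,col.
23: G=5,T=3
[0] (3*2+0+0,5) = (6,5)

6,5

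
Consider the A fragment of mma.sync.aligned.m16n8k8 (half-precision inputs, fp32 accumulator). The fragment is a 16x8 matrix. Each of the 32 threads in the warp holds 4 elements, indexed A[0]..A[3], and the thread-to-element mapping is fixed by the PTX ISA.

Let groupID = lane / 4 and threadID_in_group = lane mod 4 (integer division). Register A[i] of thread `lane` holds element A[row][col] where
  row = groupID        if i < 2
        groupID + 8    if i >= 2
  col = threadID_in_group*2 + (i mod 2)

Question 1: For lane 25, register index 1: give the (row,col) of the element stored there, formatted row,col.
lane 25: g=6 (25/4), t=1 (25%4)
i=1: r=6+0=6, c=1*2+1=3

6,3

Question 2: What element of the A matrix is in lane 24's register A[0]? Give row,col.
6,0

L=24->g=24>>2=6, t=24&3=0
[0]->row 6+0=6  col 0·2+0=0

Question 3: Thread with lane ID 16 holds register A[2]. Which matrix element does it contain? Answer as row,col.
L=16=>grp=16>>2=4, tig=16&3=0
[2]=>row 4+8=12  col 0·2+0=0

12,0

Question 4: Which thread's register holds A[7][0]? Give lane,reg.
28,0

r:7=>grp=7,rB=0  c:0=>tig=0,lo=0
L=7*4+0=28  i=0*2+0=0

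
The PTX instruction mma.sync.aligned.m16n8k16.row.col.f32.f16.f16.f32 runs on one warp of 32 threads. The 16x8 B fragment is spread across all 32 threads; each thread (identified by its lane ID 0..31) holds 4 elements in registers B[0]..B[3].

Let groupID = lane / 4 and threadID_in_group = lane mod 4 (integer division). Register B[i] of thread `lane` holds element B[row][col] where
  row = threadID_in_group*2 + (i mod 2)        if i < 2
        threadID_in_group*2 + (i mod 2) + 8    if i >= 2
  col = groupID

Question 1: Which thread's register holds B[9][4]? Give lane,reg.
16,3

c=4⇒gr=4  r=9⇒Rb=1,th=0,odd=1
L=4*4+0=16  i=1*2+1=3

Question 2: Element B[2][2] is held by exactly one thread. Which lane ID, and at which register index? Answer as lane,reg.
9,0

c=2→G=2  r=2→rhi=0,T=1,p=0
L=2*4+1=9  i=0*2+0=0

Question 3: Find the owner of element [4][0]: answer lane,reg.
2,0

c:0=>grp=0  r:4=>rB=0,tig=2,lo=0
L=0*4+2=2  i=0*2+0=0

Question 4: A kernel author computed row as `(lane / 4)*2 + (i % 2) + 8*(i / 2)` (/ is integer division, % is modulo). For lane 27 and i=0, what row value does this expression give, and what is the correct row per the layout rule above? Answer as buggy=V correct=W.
buggy=12 correct=6

`(lane / 4)*2 + (i % 2) + 8*(i / 2)`[27,0]->12
lane 27: gid=6 (27/4), tid=3 (27%4)
i=0: r=3*2+0+0=6, c=gid=6
row: 12 vs 6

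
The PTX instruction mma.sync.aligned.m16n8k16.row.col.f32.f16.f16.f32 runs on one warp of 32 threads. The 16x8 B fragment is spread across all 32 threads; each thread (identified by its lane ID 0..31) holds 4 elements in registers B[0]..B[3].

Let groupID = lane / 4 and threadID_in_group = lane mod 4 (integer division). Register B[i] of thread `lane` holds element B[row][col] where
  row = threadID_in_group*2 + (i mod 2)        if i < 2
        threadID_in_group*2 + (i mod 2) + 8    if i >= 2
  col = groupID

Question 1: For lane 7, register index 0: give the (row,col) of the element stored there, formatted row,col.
L=7->gid=7>>2=1, tid=7&3=3
[0]->row 3·2+0+0=6  col gid=1

6,1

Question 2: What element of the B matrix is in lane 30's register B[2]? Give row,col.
30: G=7,T=2
[2] (2*2+0+8,7) = (12,7)

12,7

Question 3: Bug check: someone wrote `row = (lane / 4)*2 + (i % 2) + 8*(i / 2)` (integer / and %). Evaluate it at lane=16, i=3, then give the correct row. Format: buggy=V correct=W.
`(lane / 4)*2 + (i % 2) + 8*(i / 2)`[16,3]→17
lane 16→16/4=4, 16 mod 4=0
i=3  r:2·0+1+8→9  c:4
row: 17 vs 9

buggy=17 correct=9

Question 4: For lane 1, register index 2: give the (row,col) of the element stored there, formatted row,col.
10,0

1: grp=0,tig=1
[2] (1*2+0+8,0) = (10,0)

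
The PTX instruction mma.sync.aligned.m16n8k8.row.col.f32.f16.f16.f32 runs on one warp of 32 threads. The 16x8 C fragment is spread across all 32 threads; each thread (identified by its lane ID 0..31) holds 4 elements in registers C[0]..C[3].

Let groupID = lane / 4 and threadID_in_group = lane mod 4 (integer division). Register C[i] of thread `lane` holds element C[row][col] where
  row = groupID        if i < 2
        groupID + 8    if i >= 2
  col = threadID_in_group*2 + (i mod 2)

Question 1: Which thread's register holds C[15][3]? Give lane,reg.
r=15⇒gr=7,Rb=1  c=3⇒th=1,odd=1
L=7*4+1=29  i=1*2+1=3

29,3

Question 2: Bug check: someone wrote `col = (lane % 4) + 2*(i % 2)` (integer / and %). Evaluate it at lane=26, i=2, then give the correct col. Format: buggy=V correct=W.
`(lane % 4) + 2*(i % 2)`[26,2]→2
lane 26: G=6 (26/4), T=2 (26%4)
i=2: r=6+8=14, c=2*2+0=4
col: 2 vs 4

buggy=2 correct=4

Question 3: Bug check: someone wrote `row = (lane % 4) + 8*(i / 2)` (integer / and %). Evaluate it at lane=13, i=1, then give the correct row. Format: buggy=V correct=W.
buggy=1 correct=3

`(lane % 4) + 8*(i / 2)`[13,1]⇒1
13: gr=3,th=1
[1] (3+0,1*2+1) = (3,3)
row: 1 vs 3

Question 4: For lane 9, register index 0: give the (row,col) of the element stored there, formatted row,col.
2,2

L=9→G=9>>2=2, T=9&3=1
[0]→row 2+0=2  col 1·2+0=2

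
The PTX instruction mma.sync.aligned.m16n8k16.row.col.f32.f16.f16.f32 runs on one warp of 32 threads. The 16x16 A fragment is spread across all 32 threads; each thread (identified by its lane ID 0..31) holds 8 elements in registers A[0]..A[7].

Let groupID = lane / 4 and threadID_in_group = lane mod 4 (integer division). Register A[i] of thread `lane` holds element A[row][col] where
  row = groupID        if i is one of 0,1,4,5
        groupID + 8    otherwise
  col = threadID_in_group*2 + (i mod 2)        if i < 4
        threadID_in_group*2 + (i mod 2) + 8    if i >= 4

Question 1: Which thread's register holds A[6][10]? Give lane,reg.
r: 6->gid=6,r8=0  c: 10->c8=1,tid=1,i&1=0
L=6*4+1=25  i=1*4+0*2+0=4

25,4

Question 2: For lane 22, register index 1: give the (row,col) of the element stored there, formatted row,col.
lane 22: grp=5 (22/4), tig=2 (22%4)
i=1: r=5+0=5, c=2*2+1+0=5

5,5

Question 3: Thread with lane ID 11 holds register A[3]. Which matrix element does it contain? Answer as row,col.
lane 11⇒11/4=2, 11 mod 4=3
i=3  r:2+8⇒10  c:2·3+1+0⇒7

10,7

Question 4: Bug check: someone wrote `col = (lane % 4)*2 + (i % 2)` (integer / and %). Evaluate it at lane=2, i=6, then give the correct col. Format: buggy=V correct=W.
buggy=4 correct=12

`(lane % 4)*2 + (i % 2)`[2,6]→4
2: G=0,T=2
[6] (0+8,2*2+0+8) = (8,12)
col: 4 vs 12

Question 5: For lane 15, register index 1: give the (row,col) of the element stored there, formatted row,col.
3,7

15: gid=3,tid=3
[1] (3+0,3*2+1+0) = (3,7)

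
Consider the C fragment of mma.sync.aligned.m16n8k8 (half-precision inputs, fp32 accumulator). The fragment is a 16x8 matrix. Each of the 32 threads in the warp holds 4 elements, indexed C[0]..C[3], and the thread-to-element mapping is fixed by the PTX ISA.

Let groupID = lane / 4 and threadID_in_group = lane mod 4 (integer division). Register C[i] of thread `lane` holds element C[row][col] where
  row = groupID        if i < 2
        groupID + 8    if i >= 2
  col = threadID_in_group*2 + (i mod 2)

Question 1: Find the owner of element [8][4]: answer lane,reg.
2,2

r=8⇒gr=0,Rb=1  c=4⇒th=2,odd=0
L=0*4+2=2  i=1*2+0=2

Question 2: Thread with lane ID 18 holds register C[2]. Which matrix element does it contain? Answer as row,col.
18: grp=4,tig=2
[2] (4+8,2*2+0) = (12,4)

12,4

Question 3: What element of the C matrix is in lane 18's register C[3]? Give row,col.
12,5

lane 18=>18/4=4, 18 mod 4=2
i=3  r:4+8=>12  c:2·2+1=>5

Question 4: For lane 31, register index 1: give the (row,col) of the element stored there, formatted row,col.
7,7

lane 31⇒31/4=7, 31 mod 4=3
i=1  r:7+0⇒7  c:2·3+1⇒7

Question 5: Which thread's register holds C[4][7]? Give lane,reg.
19,1

r=4→G=4,rhi=0  c=7→T=3,p=1
L=4*4+3=19  i=0*2+1=1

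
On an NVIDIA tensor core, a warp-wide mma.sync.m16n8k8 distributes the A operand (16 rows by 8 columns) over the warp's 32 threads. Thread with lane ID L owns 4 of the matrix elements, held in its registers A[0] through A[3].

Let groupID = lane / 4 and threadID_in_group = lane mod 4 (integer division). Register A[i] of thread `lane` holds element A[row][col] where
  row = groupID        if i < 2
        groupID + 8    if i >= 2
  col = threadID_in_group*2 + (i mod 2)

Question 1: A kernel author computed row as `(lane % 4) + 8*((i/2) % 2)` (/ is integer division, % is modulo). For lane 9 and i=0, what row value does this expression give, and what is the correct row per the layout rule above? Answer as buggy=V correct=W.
`(lane % 4) + 8*((i/2) % 2)`[9,0]→1
lane 9→9/4=2, 9 mod 4=1
i=0  r:2+0→2  c:2·1+0→2
row: 1 vs 2

buggy=1 correct=2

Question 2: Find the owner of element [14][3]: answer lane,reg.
25,3

r: 14->gid=6,r8=1  c: 3->tid=1,i&1=1
L=6*4+1=25  i=1*2+1=3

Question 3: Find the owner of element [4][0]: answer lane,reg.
r=4→G=4,rhi=0  c=0→T=0,p=0
L=4*4+0=16  i=0*2+0=0

16,0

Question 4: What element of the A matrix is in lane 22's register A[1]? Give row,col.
5,5

lane 22: g=5 (22/4), t=2 (22%4)
i=1: r=5+0=5, c=2*2+1=5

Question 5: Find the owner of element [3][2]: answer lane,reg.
13,0

r=3->g=3,rb=0  c=2->t=1,b0=0
L=3*4+1=13  i=0*2+0=0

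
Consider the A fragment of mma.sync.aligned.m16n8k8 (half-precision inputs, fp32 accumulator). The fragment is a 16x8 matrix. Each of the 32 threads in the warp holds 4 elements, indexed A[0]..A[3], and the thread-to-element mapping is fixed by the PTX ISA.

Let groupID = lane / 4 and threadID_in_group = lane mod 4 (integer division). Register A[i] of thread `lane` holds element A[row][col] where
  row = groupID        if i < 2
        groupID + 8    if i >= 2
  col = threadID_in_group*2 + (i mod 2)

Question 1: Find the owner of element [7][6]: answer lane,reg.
r=7⇒gr=7,Rb=0  c=6⇒th=3,odd=0
L=7*4+3=31  i=0*2+0=0

31,0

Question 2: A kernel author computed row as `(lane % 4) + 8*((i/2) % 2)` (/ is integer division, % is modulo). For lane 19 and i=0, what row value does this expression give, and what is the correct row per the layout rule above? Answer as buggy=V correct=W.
`(lane % 4) + 8*((i/2) % 2)`[19,0]⇒3
lane 19⇒19/4=4, 19 mod 4=3
i=0  r:4+0⇒4  c:2·3+0⇒6
row: 3 vs 4

buggy=3 correct=4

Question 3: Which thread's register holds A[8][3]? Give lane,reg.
r=8⇒gr=0,Rb=1  c=3⇒th=1,odd=1
L=0*4+1=1  i=1*2+1=3

1,3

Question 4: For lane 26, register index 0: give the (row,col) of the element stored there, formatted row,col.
6,4

lane 26: gid=6 (26/4), tid=2 (26%4)
i=0: r=6+0=6, c=2*2+0=4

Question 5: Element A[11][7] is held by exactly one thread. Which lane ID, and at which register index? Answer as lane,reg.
15,3

r=11→G=3,rhi=1  c=7→T=3,p=1
L=3*4+3=15  i=1*2+1=3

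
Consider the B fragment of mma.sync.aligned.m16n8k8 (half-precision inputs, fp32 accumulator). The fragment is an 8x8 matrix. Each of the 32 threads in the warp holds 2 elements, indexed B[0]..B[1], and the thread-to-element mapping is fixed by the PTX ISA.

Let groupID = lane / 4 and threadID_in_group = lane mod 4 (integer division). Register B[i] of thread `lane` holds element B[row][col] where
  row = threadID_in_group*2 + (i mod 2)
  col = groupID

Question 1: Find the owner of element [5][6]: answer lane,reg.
c=6⇒gr=6  r=5⇒th=2,odd=1
L=6*4+2=26  i=1=1

26,1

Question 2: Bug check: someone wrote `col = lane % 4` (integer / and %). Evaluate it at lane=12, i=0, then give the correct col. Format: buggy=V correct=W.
`lane % 4`[12,0]->0
L=12->g=12>>2=3, t=12&3=0
[0]->row 0·2+0=0  col g=3
col: 0 vs 3

buggy=0 correct=3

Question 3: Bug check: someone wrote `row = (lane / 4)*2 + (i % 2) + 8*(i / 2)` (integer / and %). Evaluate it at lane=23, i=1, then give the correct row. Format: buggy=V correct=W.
buggy=11 correct=7

`(lane / 4)*2 + (i % 2) + 8*(i / 2)`[23,1]->11
lane 23->23/4=5, 23 mod 4=3
i=1  r:2·3+1->7  c:5
row: 11 vs 7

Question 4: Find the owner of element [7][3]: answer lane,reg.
15,1

c: 3->gid=3  r: 7->tid=3,i&1=1
L=3*4+3=15  i=1=1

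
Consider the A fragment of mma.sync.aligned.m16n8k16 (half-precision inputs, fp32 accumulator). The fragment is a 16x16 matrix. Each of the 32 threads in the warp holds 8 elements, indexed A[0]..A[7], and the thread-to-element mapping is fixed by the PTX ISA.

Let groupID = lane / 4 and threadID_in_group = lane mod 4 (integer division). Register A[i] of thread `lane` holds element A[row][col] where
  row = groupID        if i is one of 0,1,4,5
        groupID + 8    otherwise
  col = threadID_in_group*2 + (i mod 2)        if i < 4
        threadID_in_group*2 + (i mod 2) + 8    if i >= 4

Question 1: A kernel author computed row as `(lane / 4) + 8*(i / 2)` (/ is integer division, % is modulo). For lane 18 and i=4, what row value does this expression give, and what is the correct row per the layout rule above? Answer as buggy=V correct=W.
`(lane / 4) + 8*(i / 2)`[18,4]⇒20
18: gr=4,th=2
[4] (4+0,2*2+0+8) = (4,12)
row: 20 vs 4

buggy=20 correct=4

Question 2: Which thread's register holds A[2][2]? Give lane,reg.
r=2→G=2,rhi=0  c=2→chi=0,T=1,p=0
L=2*4+1=9  i=0*4+0*2+0=0

9,0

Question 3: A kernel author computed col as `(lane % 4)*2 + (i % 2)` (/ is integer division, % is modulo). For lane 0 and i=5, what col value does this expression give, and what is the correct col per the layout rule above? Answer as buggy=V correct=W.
`(lane % 4)*2 + (i % 2)`[0,5]⇒1
lane 0: gr=0 (0/4), th=0 (0%4)
i=5: r=0+0=0, c=0*2+1+8=9
col: 1 vs 9

buggy=1 correct=9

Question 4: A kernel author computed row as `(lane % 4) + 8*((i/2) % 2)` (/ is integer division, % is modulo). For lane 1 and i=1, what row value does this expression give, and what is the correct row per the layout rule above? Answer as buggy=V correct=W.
buggy=1 correct=0

`(lane % 4) + 8*((i/2) % 2)`[1,1]=>1
lane 1: grp=0 (1/4), tig=1 (1%4)
i=1: r=0+0=0, c=1*2+1+0=3
row: 1 vs 0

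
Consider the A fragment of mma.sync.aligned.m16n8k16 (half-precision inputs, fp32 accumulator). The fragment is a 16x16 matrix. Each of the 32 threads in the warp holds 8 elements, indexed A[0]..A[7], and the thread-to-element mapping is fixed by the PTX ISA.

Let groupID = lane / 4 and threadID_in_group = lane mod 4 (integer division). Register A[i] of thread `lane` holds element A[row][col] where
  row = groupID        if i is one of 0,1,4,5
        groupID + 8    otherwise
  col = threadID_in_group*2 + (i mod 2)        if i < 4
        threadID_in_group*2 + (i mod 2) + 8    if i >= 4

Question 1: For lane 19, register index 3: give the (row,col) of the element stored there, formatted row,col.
12,7

lane 19⇒19/4=4, 19 mod 4=3
i=3  r:4+8⇒12  c:2·3+1+0⇒7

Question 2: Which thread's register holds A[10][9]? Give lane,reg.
r: 10->gid=2,r8=1  c: 9->c8=1,tid=0,i&1=1
L=2*4+0=8  i=1*4+1*2+1=7

8,7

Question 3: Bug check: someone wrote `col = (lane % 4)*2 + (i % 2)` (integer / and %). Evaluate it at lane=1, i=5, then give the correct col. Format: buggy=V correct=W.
buggy=3 correct=11

`(lane % 4)*2 + (i % 2)`[1,5]->3
L=1->gid=1>>2=0, tid=1&3=1
[5]->row 0+0=0  col 1·2+1+8=11
col: 3 vs 11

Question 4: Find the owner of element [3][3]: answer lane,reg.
r=3→G=3,rhi=0  c=3→chi=0,T=1,p=1
L=3*4+1=13  i=0*4+0*2+1=1

13,1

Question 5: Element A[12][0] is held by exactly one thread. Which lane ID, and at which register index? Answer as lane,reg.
r:12=>grp=4,rB=1  c:0=>cB=0,tig=0,lo=0
L=4*4+0=16  i=0*4+1*2+0=2

16,2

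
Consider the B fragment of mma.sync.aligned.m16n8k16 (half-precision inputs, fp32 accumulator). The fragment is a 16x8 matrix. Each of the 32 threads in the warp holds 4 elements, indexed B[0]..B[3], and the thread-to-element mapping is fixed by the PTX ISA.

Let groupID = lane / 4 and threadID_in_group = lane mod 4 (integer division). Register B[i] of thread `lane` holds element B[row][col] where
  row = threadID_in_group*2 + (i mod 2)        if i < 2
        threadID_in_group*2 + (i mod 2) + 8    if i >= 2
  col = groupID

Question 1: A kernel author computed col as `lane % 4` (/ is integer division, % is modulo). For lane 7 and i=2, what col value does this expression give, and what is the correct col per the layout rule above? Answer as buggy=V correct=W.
`lane % 4`[7,2]⇒3
lane 7: gr=1 (7/4), th=3 (7%4)
i=2: r=3*2+0+8=14, c=gr=1
col: 3 vs 1

buggy=3 correct=1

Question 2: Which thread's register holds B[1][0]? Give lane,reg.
c=0⇒gr=0  r=1⇒Rb=0,th=0,odd=1
L=0*4+0=0  i=0*2+1=1

0,1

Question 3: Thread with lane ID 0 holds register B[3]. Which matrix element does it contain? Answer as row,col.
9,0

L=0=>grp=0>>2=0, tig=0&3=0
[3]=>row 0·2+1+8=9  col grp=0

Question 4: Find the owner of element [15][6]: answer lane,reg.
c:6=>grp=6  r:15=>rB=1,tig=3,lo=1
L=6*4+3=27  i=1*2+1=3

27,3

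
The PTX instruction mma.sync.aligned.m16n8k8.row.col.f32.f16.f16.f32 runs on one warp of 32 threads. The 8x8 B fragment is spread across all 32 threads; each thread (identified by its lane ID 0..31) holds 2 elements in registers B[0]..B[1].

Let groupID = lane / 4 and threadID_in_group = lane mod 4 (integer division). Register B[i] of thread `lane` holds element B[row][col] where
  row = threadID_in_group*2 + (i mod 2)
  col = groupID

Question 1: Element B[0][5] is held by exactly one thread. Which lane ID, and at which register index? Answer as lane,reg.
20,0

c=5->g=5  r=0->t=0,b0=0
L=5*4+0=20  i=0=0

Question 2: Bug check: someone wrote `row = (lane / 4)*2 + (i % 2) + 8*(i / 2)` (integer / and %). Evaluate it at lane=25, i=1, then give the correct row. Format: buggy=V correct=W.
buggy=13 correct=3

`(lane / 4)*2 + (i % 2) + 8*(i / 2)`[25,1]=>13
25: grp=6,tig=1
[1] (1*2+1,6) = (3,6)
row: 13 vs 3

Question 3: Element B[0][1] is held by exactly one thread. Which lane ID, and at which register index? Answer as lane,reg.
c=1⇒gr=1  r=0⇒th=0,odd=0
L=1*4+0=4  i=0=0

4,0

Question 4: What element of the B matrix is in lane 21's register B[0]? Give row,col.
2,5

21: G=5,T=1
[0] (1*2+0,5) = (2,5)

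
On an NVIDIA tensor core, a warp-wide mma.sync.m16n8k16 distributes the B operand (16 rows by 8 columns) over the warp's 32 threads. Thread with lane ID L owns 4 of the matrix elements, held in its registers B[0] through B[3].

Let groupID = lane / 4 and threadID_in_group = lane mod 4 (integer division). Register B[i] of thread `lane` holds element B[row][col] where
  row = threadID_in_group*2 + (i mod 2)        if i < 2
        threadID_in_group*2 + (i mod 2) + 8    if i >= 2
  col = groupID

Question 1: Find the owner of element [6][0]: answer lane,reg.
c=0→G=0  r=6→rhi=0,T=3,p=0
L=0*4+3=3  i=0*2+0=0

3,0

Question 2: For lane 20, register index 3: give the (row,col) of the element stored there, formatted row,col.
9,5

L=20→G=20>>2=5, T=20&3=0
[3]→row 0·2+1+8=9  col G=5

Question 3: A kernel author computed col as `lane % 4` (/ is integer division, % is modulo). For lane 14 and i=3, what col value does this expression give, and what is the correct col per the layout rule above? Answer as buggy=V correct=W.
`lane % 4`[14,3]⇒2
L=14⇒gr=14>>2=3, th=14&3=2
[3]⇒row 2·2+1+8=13  col gr=3
col: 2 vs 3

buggy=2 correct=3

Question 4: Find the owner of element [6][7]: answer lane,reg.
31,0

c=7⇒gr=7  r=6⇒Rb=0,th=3,odd=0
L=7*4+3=31  i=0*2+0=0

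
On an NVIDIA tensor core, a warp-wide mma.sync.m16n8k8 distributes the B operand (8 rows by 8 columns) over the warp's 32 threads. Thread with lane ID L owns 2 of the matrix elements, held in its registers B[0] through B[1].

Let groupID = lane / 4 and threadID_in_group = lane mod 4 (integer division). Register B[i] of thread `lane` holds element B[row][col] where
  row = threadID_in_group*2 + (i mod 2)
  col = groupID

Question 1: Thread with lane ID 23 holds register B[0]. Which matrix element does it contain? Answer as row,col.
lane 23⇒23/4=5, 23 mod 4=3
i=0  r:2·3+0⇒6  c:5

6,5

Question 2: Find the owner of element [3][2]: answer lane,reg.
9,1

c:2=>grp=2  r:3=>tig=1,lo=1
L=2*4+1=9  i=1=1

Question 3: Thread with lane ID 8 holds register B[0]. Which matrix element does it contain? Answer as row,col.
0,2

8: grp=2,tig=0
[0] (0*2+0,2) = (0,2)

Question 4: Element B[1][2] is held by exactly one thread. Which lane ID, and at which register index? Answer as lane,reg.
8,1

c=2->g=2  r=1->t=0,b0=1
L=2*4+0=8  i=1=1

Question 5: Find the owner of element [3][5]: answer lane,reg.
21,1

c=5→G=5  r=3→T=1,p=1
L=5*4+1=21  i=1=1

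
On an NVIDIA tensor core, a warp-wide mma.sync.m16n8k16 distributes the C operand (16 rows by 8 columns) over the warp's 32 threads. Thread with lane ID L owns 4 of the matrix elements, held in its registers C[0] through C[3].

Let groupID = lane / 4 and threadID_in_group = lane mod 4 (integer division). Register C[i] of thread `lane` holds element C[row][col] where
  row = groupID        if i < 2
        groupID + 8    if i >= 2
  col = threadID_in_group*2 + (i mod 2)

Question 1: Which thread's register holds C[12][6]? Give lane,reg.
r=12->g=4,rb=1  c=6->t=3,b0=0
L=4*4+3=19  i=1*2+0=2

19,2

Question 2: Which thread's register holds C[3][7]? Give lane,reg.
r=3→G=3,rhi=0  c=7→T=3,p=1
L=3*4+3=15  i=0*2+1=1

15,1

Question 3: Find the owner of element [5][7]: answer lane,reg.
23,1

r=5⇒gr=5,Rb=0  c=7⇒th=3,odd=1
L=5*4+3=23  i=0*2+1=1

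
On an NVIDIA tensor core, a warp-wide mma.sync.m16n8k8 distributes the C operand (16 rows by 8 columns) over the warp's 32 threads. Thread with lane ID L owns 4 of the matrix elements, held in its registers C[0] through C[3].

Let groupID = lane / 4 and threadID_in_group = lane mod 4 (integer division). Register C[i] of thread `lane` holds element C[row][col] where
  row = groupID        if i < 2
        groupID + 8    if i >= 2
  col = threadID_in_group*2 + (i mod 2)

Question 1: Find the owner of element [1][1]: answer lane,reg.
r=1->g=1,rb=0  c=1->t=0,b0=1
L=1*4+0=4  i=0*2+1=1

4,1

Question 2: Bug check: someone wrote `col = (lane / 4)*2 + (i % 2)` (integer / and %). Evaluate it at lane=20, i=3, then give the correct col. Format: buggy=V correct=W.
`(lane / 4)*2 + (i % 2)`[20,3]⇒11
20: gr=5,th=0
[3] (5+8,0*2+1) = (13,1)
col: 11 vs 1

buggy=11 correct=1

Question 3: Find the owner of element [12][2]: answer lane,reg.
r:12=>grp=4,rB=1  c:2=>tig=1,lo=0
L=4*4+1=17  i=1*2+0=2

17,2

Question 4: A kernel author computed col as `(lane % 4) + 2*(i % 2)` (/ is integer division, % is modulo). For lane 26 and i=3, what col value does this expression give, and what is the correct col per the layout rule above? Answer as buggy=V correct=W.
buggy=4 correct=5

`(lane % 4) + 2*(i % 2)`[26,3]→4
lane 26: G=6 (26/4), T=2 (26%4)
i=3: r=6+8=14, c=2*2+1=5
col: 4 vs 5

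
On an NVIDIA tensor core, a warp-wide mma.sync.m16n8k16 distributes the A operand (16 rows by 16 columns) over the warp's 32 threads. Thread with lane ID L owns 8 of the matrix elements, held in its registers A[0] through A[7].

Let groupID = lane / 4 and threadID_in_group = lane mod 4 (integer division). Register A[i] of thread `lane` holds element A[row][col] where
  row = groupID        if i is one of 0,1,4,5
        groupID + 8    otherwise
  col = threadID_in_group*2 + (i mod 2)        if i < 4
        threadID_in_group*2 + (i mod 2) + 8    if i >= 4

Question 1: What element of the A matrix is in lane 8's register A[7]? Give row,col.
lane 8=>8/4=2, 8 mod 4=0
i=7  r:2+8=>10  c:2·0+1+8=>9

10,9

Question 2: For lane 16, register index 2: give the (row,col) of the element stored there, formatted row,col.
lane 16⇒16/4=4, 16 mod 4=0
i=2  r:4+8⇒12  c:2·0+0+0⇒0

12,0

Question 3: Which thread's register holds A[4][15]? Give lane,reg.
19,5

r=4->g=4,rb=0  c=15->cb=1,t=3,b0=1
L=4*4+3=19  i=1*4+0*2+1=5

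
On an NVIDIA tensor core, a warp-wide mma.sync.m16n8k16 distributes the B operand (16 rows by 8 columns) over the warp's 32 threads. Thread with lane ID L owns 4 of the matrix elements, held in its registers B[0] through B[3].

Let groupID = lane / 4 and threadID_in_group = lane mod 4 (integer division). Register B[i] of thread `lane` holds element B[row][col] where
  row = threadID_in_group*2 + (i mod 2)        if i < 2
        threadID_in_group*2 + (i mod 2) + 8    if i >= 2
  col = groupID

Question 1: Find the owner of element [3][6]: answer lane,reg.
c=6⇒gr=6  r=3⇒Rb=0,th=1,odd=1
L=6*4+1=25  i=0*2+1=1

25,1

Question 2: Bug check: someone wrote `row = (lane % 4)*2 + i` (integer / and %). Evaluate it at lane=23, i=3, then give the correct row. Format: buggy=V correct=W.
`(lane % 4)*2 + i`[23,3]->9
lane 23: g=5 (23/4), t=3 (23%4)
i=3: r=3*2+1+8=15, c=g=5
row: 9 vs 15

buggy=9 correct=15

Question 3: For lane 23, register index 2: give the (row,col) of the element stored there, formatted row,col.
14,5

lane 23: G=5 (23/4), T=3 (23%4)
i=2: r=3*2+0+8=14, c=G=5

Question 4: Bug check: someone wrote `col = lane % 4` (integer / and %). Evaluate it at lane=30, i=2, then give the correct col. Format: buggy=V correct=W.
`lane % 4`[30,2]->2
L=30->g=30>>2=7, t=30&3=2
[2]->row 2·2+0+8=12  col g=7
col: 2 vs 7

buggy=2 correct=7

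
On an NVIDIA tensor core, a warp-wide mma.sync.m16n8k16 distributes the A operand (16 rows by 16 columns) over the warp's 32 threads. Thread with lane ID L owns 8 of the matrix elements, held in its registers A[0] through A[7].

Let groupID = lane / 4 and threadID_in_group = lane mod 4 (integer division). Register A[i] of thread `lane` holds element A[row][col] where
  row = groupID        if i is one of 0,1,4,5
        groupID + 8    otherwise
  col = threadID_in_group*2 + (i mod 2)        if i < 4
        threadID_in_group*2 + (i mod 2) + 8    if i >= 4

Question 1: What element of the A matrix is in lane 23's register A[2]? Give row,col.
13,6

23: g=5,t=3
[2] (5+8,3*2+0+0) = (13,6)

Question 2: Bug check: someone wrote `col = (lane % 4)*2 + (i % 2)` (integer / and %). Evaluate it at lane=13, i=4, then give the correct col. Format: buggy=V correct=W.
`(lane % 4)*2 + (i % 2)`[13,4]→2
lane 13: G=3 (13/4), T=1 (13%4)
i=4: r=3+0=3, c=1*2+0+8=10
col: 2 vs 10

buggy=2 correct=10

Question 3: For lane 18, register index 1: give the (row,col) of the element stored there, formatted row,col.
lane 18->18/4=4, 18 mod 4=2
i=1  r:4+0->4  c:2·2+1+0->5

4,5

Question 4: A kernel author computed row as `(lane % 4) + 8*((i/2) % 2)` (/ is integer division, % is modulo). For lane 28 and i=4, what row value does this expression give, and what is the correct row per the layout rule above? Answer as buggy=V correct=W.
`(lane % 4) + 8*((i/2) % 2)`[28,4]->0
lane 28->28/4=7, 28 mod 4=0
i=4  r:7+0->7  c:2·0+0+8->8
row: 0 vs 7

buggy=0 correct=7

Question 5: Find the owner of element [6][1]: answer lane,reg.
r=6⇒gr=6,Rb=0  c=1⇒Cb=0,th=0,odd=1
L=6*4+0=24  i=0*4+0*2+1=1

24,1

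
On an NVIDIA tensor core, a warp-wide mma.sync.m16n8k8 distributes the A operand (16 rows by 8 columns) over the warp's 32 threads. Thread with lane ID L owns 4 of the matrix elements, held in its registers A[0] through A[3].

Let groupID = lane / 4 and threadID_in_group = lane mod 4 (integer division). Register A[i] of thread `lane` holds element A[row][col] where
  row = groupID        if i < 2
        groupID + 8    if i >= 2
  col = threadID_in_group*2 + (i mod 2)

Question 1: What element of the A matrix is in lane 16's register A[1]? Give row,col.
L=16=>grp=16>>2=4, tig=16&3=0
[1]=>row 4+0=4  col 0·2+1=1

4,1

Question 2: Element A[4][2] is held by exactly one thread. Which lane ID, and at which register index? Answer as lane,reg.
r=4→G=4,rhi=0  c=2→T=1,p=0
L=4*4+1=17  i=0*2+0=0

17,0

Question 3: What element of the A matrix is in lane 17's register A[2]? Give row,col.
17: gr=4,th=1
[2] (4+8,1*2+0) = (12,2)

12,2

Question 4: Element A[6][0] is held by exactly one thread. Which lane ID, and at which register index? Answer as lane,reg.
r: 6->gid=6,r8=0  c: 0->tid=0,i&1=0
L=6*4+0=24  i=0*2+0=0

24,0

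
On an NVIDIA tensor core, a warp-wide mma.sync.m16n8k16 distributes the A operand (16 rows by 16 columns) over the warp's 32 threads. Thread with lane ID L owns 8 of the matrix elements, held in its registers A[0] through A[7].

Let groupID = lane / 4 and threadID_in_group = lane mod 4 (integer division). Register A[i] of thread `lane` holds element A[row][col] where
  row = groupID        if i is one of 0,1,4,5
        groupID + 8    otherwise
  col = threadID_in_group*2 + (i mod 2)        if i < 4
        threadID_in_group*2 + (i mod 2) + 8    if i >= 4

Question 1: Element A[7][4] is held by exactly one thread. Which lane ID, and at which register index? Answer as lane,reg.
r:7=>grp=7,rB=0  c:4=>cB=0,tig=2,lo=0
L=7*4+2=30  i=0*4+0*2+0=0

30,0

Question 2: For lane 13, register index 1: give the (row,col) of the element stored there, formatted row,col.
3,3

lane 13⇒13/4=3, 13 mod 4=1
i=1  r:3+0⇒3  c:2·1+1+0⇒3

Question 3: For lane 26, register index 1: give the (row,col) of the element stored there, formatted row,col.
L=26=>grp=26>>2=6, tig=26&3=2
[1]=>row 6+0=6  col 2·2+1+0=5

6,5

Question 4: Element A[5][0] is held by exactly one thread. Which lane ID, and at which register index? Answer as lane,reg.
20,0

r=5⇒gr=5,Rb=0  c=0⇒Cb=0,th=0,odd=0
L=5*4+0=20  i=0*4+0*2+0=0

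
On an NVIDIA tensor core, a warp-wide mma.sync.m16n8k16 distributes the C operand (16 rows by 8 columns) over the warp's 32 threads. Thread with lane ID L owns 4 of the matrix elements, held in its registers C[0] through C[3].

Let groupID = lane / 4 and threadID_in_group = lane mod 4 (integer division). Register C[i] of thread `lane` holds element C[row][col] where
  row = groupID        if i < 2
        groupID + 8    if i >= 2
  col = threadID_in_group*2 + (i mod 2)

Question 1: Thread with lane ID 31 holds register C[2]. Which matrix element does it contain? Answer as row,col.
15,6

31: G=7,T=3
[2] (7+8,3*2+0) = (15,6)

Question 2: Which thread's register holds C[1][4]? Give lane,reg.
6,0

r: 1->gid=1,r8=0  c: 4->tid=2,i&1=0
L=1*4+2=6  i=0*2+0=0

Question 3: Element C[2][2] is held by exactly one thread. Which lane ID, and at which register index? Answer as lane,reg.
9,0

r=2->g=2,rb=0  c=2->t=1,b0=0
L=2*4+1=9  i=0*2+0=0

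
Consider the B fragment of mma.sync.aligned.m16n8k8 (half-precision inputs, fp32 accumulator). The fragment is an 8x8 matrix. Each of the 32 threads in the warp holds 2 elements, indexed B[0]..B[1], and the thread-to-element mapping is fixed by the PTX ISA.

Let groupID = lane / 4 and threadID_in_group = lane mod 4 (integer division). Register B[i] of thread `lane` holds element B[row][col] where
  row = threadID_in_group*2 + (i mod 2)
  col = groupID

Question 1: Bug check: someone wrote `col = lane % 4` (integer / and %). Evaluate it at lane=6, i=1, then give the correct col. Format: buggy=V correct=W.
buggy=2 correct=1

`lane % 4`[6,1]→2
L=6→G=6>>2=1, T=6&3=2
[1]→row 2·2+1=5  col G=1
col: 2 vs 1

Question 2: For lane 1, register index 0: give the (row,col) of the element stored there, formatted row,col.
2,0

1: G=0,T=1
[0] (1*2+0,0) = (2,0)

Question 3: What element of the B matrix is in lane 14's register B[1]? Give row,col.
L=14→G=14>>2=3, T=14&3=2
[1]→row 2·2+1=5  col G=3

5,3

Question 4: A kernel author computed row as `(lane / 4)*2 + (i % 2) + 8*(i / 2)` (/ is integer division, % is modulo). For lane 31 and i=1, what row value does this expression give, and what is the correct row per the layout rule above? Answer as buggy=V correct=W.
buggy=15 correct=7

`(lane / 4)*2 + (i % 2) + 8*(i / 2)`[31,1]=>15
31: grp=7,tig=3
[1] (3*2+1,7) = (7,7)
row: 15 vs 7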